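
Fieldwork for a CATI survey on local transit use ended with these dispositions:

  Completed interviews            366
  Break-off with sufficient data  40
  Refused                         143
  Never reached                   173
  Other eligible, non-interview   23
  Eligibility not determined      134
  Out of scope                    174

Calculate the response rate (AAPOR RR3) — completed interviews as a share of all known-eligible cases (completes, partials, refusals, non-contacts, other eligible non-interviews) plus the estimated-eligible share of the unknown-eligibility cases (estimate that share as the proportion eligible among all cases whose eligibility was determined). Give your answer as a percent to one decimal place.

42.9%

Num: 366
Determined eligible: 366 + 40 + 143 + 173 + 23 = 745
e = 745 / (745 + 174) = 745 / 919 = 0.8107
Eligible share of unknowns: 0.8107 × 134 = 108.63
Base: 745 + 108.63 = 853.63
RR3 = 366 / 853.63 = 0.4288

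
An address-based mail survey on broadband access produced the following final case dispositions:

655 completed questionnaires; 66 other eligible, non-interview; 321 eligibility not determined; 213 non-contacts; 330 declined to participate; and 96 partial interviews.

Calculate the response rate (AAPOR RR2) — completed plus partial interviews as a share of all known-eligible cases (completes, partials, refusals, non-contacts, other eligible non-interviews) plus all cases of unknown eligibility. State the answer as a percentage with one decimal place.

44.7%

Num → 655 + 96 = 751
Denominator → 655 + 96 + 330 + 213 + 66 + 321 = 1681
RR2 = 751 / 1681 = 0.4468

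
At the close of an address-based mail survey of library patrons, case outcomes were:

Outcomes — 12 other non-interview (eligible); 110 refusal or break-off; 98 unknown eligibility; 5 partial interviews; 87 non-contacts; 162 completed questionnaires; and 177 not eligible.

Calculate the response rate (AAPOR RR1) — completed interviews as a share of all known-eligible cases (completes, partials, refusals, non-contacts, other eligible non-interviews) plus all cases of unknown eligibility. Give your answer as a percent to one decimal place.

34.2%

Num = 162
Denominator = 162 + 5 + 110 + 87 + 12 + 98 = 474
RR1 = 162 / 474 = 0.3418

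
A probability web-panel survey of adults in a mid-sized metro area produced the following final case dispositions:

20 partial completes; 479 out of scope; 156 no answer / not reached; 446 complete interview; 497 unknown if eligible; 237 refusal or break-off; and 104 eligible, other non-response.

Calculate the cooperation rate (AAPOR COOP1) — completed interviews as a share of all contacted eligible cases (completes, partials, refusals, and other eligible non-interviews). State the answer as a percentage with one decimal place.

55.3%

Numerator: 446
Denom: 446 + 20 + 237 + 104 = 807
COOP1 = 446 / 807 = 0.5527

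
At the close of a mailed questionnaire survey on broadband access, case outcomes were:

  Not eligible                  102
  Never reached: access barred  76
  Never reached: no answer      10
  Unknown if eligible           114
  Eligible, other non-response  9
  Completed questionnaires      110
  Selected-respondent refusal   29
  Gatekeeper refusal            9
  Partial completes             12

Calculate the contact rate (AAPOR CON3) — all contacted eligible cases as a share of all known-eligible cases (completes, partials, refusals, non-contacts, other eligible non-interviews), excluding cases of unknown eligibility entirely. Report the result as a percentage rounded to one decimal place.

66.3%

Declined to participate = 9 + 29 = 38
Non-contacts = 10 + 76 = 86
Num: 110 + 12 + 38 + 9 = 169
Denom: 110 + 12 + 38 + 86 + 9 = 255
CON3 = 169 / 255 = 0.6627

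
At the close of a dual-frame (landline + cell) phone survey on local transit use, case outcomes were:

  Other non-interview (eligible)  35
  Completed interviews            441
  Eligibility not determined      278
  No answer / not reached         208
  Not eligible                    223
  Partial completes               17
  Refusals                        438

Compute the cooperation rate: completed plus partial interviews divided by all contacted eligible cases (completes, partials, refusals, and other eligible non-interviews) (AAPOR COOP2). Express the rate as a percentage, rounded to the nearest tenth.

Top → 441 + 17 = 458
Denom → 441 + 17 + 438 + 35 = 931
COOP2 = 458 / 931 = 0.4919

49.2%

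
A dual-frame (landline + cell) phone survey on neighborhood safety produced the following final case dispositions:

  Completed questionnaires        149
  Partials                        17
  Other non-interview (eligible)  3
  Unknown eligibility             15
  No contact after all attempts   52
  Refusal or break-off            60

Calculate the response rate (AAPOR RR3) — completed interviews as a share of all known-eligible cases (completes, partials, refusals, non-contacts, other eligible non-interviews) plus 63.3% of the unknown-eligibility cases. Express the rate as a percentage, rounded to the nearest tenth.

51.3%

Top: 149
Determined eligible: 149 + 17 + 60 + 52 + 3 = 281
Estimated eligible among unknowns: 0.6330 × 15 = 9.50
Denom: 281 + 9.50 = 290.50
RR3 = 149 / 290.50 = 0.5129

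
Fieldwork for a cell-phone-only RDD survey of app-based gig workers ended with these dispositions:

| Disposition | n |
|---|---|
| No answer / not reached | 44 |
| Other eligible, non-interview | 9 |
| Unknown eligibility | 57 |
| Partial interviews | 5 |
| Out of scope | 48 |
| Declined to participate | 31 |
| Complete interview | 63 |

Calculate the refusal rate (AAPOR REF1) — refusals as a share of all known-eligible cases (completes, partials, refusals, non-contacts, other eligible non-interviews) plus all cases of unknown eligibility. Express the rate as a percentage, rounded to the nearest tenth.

Numerator → 31
Denom → 63 + 5 + 31 + 44 + 9 + 57 = 209
REF1 = 31 / 209 = 0.1483

14.8%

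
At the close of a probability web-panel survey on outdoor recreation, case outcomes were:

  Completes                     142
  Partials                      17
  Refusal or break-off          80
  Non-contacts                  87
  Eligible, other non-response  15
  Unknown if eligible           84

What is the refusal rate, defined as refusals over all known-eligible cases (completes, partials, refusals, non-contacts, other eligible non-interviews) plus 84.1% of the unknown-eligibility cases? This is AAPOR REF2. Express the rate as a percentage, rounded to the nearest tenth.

19.4%

Numerator → 80
Known eligible → 142 + 17 + 80 + 87 + 15 = 341
Eligible share of unknowns → 0.8410 × 84 = 70.64
Base → 341 + 70.64 = 411.64
REF2 = 80 / 411.64 = 0.1943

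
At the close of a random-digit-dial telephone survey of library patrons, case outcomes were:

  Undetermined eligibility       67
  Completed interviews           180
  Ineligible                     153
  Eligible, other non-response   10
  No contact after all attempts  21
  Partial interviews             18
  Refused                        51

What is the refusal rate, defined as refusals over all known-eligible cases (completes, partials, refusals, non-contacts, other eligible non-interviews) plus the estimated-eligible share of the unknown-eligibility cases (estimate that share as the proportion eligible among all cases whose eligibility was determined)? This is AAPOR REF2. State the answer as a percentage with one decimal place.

Top = 51
Determined eligible = 180 + 18 + 51 + 21 + 10 = 280
e = 280 / (280 + 153) = 280 / 433 = 0.6467
e × U = 0.6467 × 67 = 43.33
Denom = 280 + 43.33 = 323.33
REF2 = 51 / 323.33 = 0.1577

15.8%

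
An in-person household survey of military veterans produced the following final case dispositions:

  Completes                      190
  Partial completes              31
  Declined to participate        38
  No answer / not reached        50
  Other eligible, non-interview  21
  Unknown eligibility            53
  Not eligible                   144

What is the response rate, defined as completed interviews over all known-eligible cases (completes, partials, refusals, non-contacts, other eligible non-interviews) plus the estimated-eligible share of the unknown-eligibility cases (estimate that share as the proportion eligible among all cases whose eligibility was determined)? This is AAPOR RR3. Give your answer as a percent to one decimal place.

Num → 190
Known eligible → 190 + 31 + 38 + 50 + 21 = 330
e = 330 / (330 + 144) = 330 / 474 = 0.6962
e × U → 0.6962 × 53 = 36.90
Denominator → 330 + 36.90 = 366.90
RR3 = 190 / 366.90 = 0.5179

51.8%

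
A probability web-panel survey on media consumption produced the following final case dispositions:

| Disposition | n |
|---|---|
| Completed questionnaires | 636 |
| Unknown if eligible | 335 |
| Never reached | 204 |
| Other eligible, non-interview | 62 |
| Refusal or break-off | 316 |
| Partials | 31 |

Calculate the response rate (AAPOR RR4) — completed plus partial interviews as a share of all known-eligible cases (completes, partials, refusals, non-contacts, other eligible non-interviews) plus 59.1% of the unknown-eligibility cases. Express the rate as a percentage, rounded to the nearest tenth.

46.1%

Numerator → 636 + 31 = 667
Eligible (known) → 636 + 31 + 316 + 204 + 62 = 1249
Eligible share of unknowns → 0.5910 × 335 = 197.98
Denominator → 1249 + 197.98 = 1446.98
RR4 = 667 / 1446.98 = 0.4610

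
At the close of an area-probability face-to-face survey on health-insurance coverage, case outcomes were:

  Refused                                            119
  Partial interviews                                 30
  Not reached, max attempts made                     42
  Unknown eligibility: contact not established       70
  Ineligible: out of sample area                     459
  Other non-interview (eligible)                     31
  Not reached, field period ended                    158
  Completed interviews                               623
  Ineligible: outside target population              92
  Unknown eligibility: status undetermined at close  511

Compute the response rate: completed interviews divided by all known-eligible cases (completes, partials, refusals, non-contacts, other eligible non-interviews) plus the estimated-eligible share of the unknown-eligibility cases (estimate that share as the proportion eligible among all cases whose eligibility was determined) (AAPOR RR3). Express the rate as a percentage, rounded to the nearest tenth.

No contact after all attempts = 158 + 42 = 200
Unknown eligibility = 70 + 511 = 581
Not eligible = 92 + 459 = 551
Top → 623
Known eligible → 623 + 30 + 119 + 200 + 31 = 1003
e = 1003 / (1003 + 551) = 1003 / 1554 = 0.6454
Estimated eligible among unknowns → 0.6454 × 581 = 374.98
Denominator → 1003 + 374.98 = 1377.98
RR3 = 623 / 1377.98 = 0.4521

45.2%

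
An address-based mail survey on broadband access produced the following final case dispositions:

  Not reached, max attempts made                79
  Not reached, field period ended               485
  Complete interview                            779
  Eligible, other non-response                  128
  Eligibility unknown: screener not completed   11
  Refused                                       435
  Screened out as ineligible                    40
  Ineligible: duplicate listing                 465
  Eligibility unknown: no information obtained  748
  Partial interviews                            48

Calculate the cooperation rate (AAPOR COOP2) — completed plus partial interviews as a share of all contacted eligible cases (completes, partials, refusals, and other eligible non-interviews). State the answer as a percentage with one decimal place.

No answer / not reached = 485 + 79 = 564
Eligibility not determined = 11 + 748 = 759
Screened out, ineligible = 40 + 465 = 505
Top: 779 + 48 = 827
Denom: 779 + 48 + 435 + 128 = 1390
COOP2 = 827 / 1390 = 0.5950

59.5%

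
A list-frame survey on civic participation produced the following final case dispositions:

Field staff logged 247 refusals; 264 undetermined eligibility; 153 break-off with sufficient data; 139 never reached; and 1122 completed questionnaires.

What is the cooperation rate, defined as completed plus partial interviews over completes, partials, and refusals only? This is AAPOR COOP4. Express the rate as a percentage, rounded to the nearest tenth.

83.8%

Top: 1122 + 153 = 1275
Denominator: 1122 + 153 + 247 = 1522
COOP4 = 1275 / 1522 = 0.8377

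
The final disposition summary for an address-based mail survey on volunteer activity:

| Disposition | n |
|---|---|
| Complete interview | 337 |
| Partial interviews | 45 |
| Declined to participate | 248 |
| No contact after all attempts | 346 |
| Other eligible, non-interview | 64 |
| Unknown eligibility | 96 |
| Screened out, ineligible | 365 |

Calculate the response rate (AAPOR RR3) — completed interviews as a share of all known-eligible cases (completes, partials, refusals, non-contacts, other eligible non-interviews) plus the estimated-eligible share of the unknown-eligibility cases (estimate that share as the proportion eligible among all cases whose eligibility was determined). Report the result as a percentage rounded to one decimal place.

30.3%

Top: 337
Known eligible: 337 + 45 + 248 + 346 + 64 = 1040
e = 1040 / (1040 + 365) = 1040 / 1405 = 0.7402
Estimated eligible among unknowns: 0.7402 × 96 = 71.06
Base: 1040 + 71.06 = 1111.06
RR3 = 337 / 1111.06 = 0.3033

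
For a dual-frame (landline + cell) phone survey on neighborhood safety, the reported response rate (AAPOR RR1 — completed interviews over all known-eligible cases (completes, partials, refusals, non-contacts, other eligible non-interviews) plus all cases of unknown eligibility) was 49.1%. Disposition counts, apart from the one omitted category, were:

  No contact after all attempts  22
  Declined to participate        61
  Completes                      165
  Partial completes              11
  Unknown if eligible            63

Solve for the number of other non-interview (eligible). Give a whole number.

14

RR1 = 165 / D = 0.491
D = 165 / 0.491 = 336.0
Other denominator terms total 322
other non-interview (eligible) = 336.0 − 322 ≈ 14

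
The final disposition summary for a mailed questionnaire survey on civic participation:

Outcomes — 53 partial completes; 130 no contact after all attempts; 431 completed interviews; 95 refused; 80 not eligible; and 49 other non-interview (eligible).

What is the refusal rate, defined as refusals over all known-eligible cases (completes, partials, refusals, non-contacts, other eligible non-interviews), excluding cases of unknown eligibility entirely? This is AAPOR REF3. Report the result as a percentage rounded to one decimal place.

12.5%

Top: 95
Base: 431 + 53 + 95 + 130 + 49 = 758
REF3 = 95 / 758 = 0.1253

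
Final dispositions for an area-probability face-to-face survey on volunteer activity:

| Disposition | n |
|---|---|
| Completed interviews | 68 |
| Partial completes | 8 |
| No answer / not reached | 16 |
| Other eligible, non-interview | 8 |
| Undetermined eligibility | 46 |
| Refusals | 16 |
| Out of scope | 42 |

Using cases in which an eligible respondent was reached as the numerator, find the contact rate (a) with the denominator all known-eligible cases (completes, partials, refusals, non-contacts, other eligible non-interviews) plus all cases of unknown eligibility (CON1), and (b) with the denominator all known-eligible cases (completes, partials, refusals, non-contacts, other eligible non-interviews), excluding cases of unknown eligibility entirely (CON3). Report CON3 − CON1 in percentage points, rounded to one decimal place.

Num = 68 + 8 + 16 + 8 = 100
Denominator = 68 + 8 + 16 + 16 + 8 + 46 = 162
CON1 = 100 / 162 = 0.6173
Denominator = 68 + 8 + 16 + 16 + 8 = 116
CON3 = 100 / 116 = 0.8621
Difference = 86.21 − 61.73 = 24.48 percentage points

24.5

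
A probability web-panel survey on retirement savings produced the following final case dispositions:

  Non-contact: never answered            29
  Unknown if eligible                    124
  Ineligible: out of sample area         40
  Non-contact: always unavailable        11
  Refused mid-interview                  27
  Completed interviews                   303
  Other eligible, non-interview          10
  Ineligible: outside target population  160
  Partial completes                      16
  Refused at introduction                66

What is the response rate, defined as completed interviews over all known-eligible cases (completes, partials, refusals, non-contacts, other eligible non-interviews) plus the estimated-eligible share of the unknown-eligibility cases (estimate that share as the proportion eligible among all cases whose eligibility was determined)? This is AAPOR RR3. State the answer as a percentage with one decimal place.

55.2%

Declined to participate = 66 + 27 = 93
Never reached = 29 + 11 = 40
Out of scope = 160 + 40 = 200
Top: 303
Known eligible: 303 + 16 + 93 + 40 + 10 = 462
e = 462 / (462 + 200) = 462 / 662 = 0.6979
e × U: 0.6979 × 124 = 86.54
Denominator: 462 + 86.54 = 548.54
RR3 = 303 / 548.54 = 0.5524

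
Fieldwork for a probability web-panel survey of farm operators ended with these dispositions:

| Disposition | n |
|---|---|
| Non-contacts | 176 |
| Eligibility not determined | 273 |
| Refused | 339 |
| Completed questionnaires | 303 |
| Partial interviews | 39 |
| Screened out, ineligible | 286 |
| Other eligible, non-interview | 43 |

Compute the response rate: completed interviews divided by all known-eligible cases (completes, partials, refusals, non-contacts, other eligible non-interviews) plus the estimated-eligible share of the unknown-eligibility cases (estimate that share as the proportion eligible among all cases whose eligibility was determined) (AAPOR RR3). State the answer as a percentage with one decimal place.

27.4%

Num: 303
Eligible (known): 303 + 39 + 339 + 176 + 43 = 900
e = 900 / (900 + 286) = 900 / 1186 = 0.7589
Estimated eligible among unknowns: 0.7589 × 273 = 207.18
Denominator: 900 + 207.18 = 1107.18
RR3 = 303 / 1107.18 = 0.2737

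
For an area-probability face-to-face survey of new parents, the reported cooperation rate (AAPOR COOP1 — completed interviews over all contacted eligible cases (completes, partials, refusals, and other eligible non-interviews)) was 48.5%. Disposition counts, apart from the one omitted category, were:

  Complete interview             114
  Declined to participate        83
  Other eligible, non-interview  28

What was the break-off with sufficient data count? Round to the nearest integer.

COOP1 = 114 / D = 0.485
D = 114 / 0.485 = 235.1
Other denominator terms total 225
break-off with sufficient data = 235.1 − 225 ≈ 10

10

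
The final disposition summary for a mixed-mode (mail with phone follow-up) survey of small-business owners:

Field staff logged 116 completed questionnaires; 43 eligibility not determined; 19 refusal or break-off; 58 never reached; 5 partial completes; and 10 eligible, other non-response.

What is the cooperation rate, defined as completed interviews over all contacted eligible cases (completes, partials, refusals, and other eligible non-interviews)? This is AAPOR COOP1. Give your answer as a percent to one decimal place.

Numerator: 116
Denominator: 116 + 5 + 19 + 10 = 150
COOP1 = 116 / 150 = 0.7733

77.3%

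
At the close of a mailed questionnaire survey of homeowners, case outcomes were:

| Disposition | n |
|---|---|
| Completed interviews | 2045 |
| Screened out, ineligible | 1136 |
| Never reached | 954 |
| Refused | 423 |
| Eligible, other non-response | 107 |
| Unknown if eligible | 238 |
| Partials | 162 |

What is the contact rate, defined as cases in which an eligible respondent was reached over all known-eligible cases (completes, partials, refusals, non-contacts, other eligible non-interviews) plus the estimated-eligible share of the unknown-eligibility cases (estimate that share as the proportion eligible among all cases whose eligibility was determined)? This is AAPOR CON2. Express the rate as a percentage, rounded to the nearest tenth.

70.7%

Top → 2045 + 162 + 423 + 107 = 2737
Eligible (known) → 2045 + 162 + 423 + 954 + 107 = 3691
e = 3691 / (3691 + 1136) = 3691 / 4827 = 0.7647
e × U → 0.7647 × 238 = 182.00
Denominator → 3691 + 182.00 = 3873.00
CON2 = 2737 / 3873.00 = 0.7067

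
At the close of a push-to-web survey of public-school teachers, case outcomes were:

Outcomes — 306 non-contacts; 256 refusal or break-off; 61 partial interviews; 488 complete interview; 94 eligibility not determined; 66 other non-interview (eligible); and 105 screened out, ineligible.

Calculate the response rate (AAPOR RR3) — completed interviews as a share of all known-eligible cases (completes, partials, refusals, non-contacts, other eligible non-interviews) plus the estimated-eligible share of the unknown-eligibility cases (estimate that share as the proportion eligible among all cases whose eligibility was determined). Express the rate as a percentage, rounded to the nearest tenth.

Numerator: 488
Eligible (known): 488 + 61 + 256 + 306 + 66 = 1177
e = 1177 / (1177 + 105) = 1177 / 1282 = 0.9181
e × U: 0.9181 × 94 = 86.30
Base: 1177 + 86.30 = 1263.30
RR3 = 488 / 1263.30 = 0.3863

38.6%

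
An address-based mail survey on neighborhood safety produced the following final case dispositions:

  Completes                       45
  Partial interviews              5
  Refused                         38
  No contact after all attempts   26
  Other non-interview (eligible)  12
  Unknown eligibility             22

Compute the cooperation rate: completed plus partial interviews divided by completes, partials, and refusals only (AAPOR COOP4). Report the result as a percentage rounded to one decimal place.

56.8%

Numerator = 45 + 5 = 50
Base = 45 + 5 + 38 = 88
COOP4 = 50 / 88 = 0.5682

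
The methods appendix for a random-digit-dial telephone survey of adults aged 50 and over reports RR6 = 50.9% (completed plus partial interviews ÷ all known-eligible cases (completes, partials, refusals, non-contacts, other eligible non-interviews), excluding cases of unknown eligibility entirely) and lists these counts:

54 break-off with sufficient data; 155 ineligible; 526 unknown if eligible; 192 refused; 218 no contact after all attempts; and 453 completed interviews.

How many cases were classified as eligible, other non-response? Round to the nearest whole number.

79

Top → 453 + 54 = 507
RR6 = 507 / D = 0.509
D = 507 / 0.509 = 996.1
Other denominator terms total 917
eligible, other non-response = 996.1 − 917 ≈ 79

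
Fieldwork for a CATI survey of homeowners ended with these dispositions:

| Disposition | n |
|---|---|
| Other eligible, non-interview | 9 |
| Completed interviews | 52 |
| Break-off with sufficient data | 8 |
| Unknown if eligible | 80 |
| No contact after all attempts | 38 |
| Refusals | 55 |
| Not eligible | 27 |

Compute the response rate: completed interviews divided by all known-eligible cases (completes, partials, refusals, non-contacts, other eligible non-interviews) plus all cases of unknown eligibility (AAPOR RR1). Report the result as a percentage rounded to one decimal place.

21.5%

Top → 52
Base → 52 + 8 + 55 + 38 + 9 + 80 = 242
RR1 = 52 / 242 = 0.2149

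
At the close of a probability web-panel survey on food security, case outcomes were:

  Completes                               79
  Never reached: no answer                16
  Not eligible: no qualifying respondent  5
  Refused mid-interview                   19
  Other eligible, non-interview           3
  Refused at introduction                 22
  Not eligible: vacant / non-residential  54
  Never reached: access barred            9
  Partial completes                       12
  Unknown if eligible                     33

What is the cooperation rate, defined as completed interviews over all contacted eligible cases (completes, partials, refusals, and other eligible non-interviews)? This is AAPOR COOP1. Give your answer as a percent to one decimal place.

Refusals = 22 + 19 = 41
No contact after all attempts = 16 + 9 = 25
Out of scope = 5 + 54 = 59
Numerator: 79
Denominator: 79 + 12 + 41 + 3 = 135
COOP1 = 79 / 135 = 0.5852

58.5%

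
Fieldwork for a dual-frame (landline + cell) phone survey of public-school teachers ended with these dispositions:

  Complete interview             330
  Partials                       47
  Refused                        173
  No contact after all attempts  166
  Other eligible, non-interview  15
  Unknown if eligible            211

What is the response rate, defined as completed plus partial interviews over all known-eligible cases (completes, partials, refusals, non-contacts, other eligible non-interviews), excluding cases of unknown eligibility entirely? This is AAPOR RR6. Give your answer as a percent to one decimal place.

51.6%

Top = 330 + 47 = 377
Base = 330 + 47 + 173 + 166 + 15 = 731
RR6 = 377 / 731 = 0.5157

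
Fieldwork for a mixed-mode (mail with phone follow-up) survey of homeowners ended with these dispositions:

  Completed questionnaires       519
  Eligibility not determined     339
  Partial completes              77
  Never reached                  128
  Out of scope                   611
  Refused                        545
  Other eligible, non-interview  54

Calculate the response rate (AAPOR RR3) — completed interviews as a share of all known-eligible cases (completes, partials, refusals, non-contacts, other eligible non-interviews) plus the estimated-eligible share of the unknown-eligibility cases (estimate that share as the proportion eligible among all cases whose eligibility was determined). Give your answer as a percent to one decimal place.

Num = 519
Known eligible = 519 + 77 + 545 + 128 + 54 = 1323
e = 1323 / (1323 + 611) = 1323 / 1934 = 0.6841
Eligible share of unknowns = 0.6841 × 339 = 231.91
Denom = 1323 + 231.91 = 1554.91
RR3 = 519 / 1554.91 = 0.3338

33.4%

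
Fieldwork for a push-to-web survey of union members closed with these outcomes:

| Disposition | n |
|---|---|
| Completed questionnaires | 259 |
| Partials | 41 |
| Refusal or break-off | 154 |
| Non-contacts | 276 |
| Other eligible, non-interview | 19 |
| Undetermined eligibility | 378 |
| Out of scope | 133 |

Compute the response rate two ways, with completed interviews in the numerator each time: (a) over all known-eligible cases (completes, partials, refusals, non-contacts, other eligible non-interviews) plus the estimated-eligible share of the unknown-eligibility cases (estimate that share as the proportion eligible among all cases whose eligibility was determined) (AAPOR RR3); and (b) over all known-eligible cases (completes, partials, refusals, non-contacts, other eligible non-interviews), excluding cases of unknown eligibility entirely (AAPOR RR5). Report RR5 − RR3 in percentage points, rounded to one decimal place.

Num → 259
Determined eligible → 259 + 41 + 154 + 276 + 19 = 749
e = 749 / (749 + 133) = 749 / 882 = 0.8492
e × U → 0.8492 × 378 = 321.00
Base → 749 + 321.00 = 1070.00
RR3 = 259 / 1070.00 = 0.2421
Base → 259 + 41 + 154 + 276 + 19 = 749
RR5 = 259 / 749 = 0.3458
Difference = 34.58 − 24.21 = 10.37 percentage points

10.4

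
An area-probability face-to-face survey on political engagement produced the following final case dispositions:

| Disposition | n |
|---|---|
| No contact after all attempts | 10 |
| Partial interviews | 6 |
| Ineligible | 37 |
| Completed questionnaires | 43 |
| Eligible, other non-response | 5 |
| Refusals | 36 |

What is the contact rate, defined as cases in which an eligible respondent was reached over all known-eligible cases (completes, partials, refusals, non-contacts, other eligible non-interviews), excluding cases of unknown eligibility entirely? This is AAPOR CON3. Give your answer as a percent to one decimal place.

Num → 43 + 6 + 36 + 5 = 90
Denom → 43 + 6 + 36 + 10 + 5 = 100
CON3 = 90 / 100 = 0.9000

90.0%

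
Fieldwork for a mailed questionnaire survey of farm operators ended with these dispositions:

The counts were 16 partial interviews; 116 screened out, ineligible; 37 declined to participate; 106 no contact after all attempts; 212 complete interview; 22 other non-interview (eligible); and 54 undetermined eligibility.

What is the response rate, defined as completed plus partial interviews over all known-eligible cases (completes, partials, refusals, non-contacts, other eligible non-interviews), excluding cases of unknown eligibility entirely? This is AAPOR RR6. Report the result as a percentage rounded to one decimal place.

58.0%

Top = 212 + 16 = 228
Denom = 212 + 16 + 37 + 106 + 22 = 393
RR6 = 228 / 393 = 0.5802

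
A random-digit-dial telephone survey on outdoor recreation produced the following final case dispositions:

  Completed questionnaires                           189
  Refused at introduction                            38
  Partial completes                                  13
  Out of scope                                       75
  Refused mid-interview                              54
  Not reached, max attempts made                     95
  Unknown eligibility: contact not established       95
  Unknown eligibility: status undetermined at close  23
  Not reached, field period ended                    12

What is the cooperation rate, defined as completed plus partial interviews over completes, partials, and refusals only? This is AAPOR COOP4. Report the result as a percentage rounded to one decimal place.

68.7%

Refusals = 38 + 54 = 92
No contact after all attempts = 12 + 95 = 107
Unknown eligibility = 95 + 23 = 118
Top = 189 + 13 = 202
Denom = 189 + 13 + 92 = 294
COOP4 = 202 / 294 = 0.6871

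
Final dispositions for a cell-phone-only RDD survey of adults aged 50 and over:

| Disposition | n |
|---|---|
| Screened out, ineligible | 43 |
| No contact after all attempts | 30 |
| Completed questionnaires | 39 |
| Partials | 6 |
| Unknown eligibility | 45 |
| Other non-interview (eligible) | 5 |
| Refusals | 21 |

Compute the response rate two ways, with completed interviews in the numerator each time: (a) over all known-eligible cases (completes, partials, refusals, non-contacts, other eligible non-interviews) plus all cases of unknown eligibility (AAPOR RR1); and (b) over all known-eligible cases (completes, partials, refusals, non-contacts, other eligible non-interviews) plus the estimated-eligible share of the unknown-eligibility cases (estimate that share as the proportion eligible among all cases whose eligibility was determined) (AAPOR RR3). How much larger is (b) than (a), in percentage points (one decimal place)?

Numerator → 39
Denom → 39 + 6 + 21 + 30 + 5 + 45 = 146
RR1 = 39 / 146 = 0.2671
Eligible (known) → 39 + 6 + 21 + 30 + 5 = 101
e = 101 / (101 + 43) = 101 / 144 = 0.7014
Eligible share of unknowns → 0.7014 × 45 = 31.56
Denom → 101 + 31.56 = 132.56
RR3 = 39 / 132.56 = 0.2942
Difference = 29.42 − 26.71 = 2.71 percentage points

2.7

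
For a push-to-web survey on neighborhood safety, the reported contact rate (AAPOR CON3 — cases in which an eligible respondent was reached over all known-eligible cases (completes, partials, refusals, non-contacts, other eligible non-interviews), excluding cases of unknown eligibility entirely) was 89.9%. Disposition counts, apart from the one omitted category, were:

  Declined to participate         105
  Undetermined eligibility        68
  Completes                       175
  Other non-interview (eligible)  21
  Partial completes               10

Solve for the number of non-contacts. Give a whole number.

35

Top → 175 + 10 + 105 + 21 = 311
CON3 = 311 / D = 0.899
D = 311 / 0.899 = 345.9
Rest of base = 311
non-contacts = 345.9 − 311 ≈ 35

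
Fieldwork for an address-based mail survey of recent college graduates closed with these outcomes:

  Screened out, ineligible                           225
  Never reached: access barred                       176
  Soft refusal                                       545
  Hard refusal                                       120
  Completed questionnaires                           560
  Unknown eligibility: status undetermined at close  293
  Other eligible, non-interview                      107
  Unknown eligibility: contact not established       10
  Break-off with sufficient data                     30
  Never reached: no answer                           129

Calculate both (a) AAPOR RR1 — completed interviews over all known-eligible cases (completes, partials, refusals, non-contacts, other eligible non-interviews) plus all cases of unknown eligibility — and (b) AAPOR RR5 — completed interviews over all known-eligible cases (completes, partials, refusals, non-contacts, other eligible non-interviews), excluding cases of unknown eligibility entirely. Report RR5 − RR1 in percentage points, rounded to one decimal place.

Refused = 120 + 545 = 665
Non-contacts = 129 + 176 = 305
Unknown eligibility = 10 + 293 = 303
Numerator → 560
Base → 560 + 30 + 665 + 305 + 107 + 303 = 1970
RR1 = 560 / 1970 = 0.2843
Base → 560 + 30 + 665 + 305 + 107 = 1667
RR5 = 560 / 1667 = 0.3359
Difference = 33.59 − 28.43 = 5.16 percentage points

5.2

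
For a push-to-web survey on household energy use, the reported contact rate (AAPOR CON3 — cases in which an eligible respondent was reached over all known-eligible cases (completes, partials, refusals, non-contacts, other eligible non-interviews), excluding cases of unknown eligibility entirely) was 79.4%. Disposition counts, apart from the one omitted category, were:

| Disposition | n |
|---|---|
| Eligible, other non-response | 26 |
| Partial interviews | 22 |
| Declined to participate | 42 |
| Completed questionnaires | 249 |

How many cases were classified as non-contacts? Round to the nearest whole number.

Num: 249 + 22 + 42 + 26 = 339
CON3 = 339 / D = 0.794
D = 339 / 0.794 = 427.0
Remaining denominator categories sum to 339
non-contacts = 427.0 − 339 ≈ 88

88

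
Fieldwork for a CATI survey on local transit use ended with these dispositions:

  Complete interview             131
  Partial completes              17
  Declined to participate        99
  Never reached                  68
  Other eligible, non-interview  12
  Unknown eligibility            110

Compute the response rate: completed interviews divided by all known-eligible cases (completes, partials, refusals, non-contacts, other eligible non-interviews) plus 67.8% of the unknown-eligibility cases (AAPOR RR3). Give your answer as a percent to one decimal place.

Numerator = 131
Eligible (known) = 131 + 17 + 99 + 68 + 12 = 327
Eligible share of unknowns = 0.6780 × 110 = 74.58
Denominator = 327 + 74.58 = 401.58
RR3 = 131 / 401.58 = 0.3262

32.6%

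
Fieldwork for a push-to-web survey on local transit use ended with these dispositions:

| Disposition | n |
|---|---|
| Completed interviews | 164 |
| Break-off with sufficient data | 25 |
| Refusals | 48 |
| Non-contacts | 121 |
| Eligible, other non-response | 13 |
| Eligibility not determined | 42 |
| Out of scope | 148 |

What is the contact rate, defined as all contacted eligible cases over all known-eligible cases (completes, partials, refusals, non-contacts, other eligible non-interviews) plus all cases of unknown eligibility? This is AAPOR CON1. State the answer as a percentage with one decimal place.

60.5%

Numerator: 164 + 25 + 48 + 13 = 250
Denominator: 164 + 25 + 48 + 121 + 13 + 42 = 413
CON1 = 250 / 413 = 0.6053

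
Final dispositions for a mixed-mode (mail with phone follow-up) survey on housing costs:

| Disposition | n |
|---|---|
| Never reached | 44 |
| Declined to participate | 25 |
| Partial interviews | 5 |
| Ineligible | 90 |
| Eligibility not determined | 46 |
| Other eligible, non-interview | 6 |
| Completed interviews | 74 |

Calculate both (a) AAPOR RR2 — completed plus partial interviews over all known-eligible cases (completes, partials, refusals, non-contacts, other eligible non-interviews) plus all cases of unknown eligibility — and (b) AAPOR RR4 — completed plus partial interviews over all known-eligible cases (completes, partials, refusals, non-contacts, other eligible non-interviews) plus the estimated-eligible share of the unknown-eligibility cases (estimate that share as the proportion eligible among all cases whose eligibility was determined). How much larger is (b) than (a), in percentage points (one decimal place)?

3.7

Numerator → 74 + 5 = 79
Denom → 74 + 5 + 25 + 44 + 6 + 46 = 200
RR2 = 79 / 200 = 0.3950
Known eligible → 74 + 5 + 25 + 44 + 6 = 154
e = 154 / (154 + 90) = 154 / 244 = 0.6311
e × U → 0.6311 × 46 = 29.03
Denom → 154 + 29.03 = 183.03
RR4 = 79 / 183.03 = 0.4316
Difference = 43.16 − 39.50 = 3.66 percentage points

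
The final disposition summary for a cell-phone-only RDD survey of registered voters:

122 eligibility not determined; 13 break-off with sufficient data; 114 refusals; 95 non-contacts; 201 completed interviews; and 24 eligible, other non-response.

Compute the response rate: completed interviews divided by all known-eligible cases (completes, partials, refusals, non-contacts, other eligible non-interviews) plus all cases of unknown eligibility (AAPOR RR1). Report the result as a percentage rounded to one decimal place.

35.3%

Numerator = 201
Base = 201 + 13 + 114 + 95 + 24 + 122 = 569
RR1 = 201 / 569 = 0.3533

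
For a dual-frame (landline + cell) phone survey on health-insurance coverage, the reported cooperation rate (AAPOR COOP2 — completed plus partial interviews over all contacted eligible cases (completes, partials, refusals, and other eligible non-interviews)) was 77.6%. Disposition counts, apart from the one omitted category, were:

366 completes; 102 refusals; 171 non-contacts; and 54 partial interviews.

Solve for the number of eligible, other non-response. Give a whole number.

19

Num = 366 + 54 = 420
COOP2 = 420 / D = 0.776
D = 420 / 0.776 = 541.2
Rest of base = 522
eligible, other non-response = 541.2 − 522 ≈ 19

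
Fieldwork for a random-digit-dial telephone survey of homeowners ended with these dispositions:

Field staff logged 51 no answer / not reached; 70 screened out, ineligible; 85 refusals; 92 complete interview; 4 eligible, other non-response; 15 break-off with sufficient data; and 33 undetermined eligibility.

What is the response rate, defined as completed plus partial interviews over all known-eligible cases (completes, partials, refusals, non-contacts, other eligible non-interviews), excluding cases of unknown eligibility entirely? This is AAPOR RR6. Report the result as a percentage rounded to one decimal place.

Top → 92 + 15 = 107
Denom → 92 + 15 + 85 + 51 + 4 = 247
RR6 = 107 / 247 = 0.4332

43.3%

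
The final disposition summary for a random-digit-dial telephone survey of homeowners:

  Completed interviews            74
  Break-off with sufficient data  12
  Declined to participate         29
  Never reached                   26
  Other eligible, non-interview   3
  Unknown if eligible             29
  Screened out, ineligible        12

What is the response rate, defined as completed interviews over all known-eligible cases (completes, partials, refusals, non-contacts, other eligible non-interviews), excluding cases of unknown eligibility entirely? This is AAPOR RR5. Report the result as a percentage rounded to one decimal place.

51.4%

Num = 74
Denominator = 74 + 12 + 29 + 26 + 3 = 144
RR5 = 74 / 144 = 0.5139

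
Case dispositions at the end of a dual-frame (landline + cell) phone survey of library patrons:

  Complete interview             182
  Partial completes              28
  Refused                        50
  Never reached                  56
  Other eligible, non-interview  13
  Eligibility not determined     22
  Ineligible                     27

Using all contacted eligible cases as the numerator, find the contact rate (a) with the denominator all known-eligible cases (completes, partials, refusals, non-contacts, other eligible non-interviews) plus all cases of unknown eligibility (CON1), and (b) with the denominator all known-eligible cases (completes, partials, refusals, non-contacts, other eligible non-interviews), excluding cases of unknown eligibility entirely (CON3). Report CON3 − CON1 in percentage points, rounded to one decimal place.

5.2

Numerator → 182 + 28 + 50 + 13 = 273
Denom → 182 + 28 + 50 + 56 + 13 + 22 = 351
CON1 = 273 / 351 = 0.7778
Denom → 182 + 28 + 50 + 56 + 13 = 329
CON3 = 273 / 329 = 0.8298
Difference = 82.98 − 77.78 = 5.20 percentage points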